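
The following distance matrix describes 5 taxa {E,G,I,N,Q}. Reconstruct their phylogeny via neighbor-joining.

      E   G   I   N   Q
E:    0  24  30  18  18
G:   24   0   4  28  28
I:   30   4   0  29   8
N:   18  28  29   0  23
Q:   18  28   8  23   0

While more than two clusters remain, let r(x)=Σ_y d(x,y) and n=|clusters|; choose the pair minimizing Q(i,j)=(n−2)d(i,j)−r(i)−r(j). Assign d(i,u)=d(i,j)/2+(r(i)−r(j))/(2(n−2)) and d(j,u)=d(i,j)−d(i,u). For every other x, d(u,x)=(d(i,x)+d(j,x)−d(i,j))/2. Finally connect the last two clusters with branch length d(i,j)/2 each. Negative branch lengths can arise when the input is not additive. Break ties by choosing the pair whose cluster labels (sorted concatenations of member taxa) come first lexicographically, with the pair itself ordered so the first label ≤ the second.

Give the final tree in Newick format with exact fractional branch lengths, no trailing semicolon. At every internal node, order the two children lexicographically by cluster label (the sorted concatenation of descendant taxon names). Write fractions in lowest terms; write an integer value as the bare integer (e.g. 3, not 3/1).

1. join G+I (d=4, Q=-143) ⇒ GI; edges |G|=25/6, |I|=-1/6
  updated: d(E,GI)=25, d(GI,N)=53/2, d(GI,Q)=16
2. join E+N (d=18, Q=-185/2) ⇒ EN; edges |E|=59/8, |N|=85/8
  updated: d(EN,GI)=67/4, d(EN,Q)=23/2
3. join EN+GI (d=67/4, Q=-177/4) ⇒ EGIN; edges |EN|=49/8, |GI|=85/8
  updated: d(EGIN,Q)=43/8
4. join EGIN+Q (d=43/8) ⇒ EGINQ; edges |EGIN|=43/16, |Q|=43/16
final tree: (((E:59/8,N:85/8):49/8,(G:25/6,I:-1/6):85/8):43/16,Q:43/16)
total length: 353/8

(((E:59/8,N:85/8):49/8,(G:25/6,I:-1/6):85/8):43/16,Q:43/16)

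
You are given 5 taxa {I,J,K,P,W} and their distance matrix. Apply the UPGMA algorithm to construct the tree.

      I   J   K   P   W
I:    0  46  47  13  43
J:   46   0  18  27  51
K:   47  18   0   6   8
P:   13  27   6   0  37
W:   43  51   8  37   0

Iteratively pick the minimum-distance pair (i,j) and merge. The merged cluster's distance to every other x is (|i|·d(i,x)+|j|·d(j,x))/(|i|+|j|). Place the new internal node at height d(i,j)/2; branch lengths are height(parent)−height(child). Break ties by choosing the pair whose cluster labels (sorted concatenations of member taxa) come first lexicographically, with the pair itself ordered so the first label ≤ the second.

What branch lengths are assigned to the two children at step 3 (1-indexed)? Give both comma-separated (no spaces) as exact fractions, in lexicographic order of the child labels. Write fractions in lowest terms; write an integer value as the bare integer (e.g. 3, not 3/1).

iteration 1: select K,P (d=6); attach at lengths (3, 3); label the merged cluster KP
  updated: d(I,KP)=30, d(J,KP)=45/2, d(KP,W)=45/2
iteration 2: select J,KP (d=45/2); attach at lengths (45/4, 33/4); label the merged cluster JKP
  updated: d(I,JKP)=106/3, d(JKP,W)=32
iteration 3: select JKP,W (d=32); attach at lengths (19/4, 16); label the merged cluster JKPW
  updated: d(I,JKPW)=149/4
iteration 4: select I,JKPW (d=149/4); attach at lengths (149/8, 21/8); label the merged cluster IJKPW
final tree: (I:149/8,((J:45/4,(K:3,P:3):33/4):19/4,W:16):21/8)
total length: 135/2

19/4,16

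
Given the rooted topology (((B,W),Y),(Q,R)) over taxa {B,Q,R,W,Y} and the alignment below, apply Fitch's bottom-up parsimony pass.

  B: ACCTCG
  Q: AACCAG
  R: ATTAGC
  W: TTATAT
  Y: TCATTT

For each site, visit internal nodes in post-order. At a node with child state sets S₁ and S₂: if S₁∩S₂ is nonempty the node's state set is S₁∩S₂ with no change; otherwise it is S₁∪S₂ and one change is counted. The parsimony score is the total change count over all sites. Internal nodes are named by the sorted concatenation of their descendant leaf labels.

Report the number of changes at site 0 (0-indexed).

2

site 0, node BW: B={A} ∪ W={T} → {A,T} (+1)
site 0, node BWY: BW={A,T} ∩ Y={T} → {T} (+0)
site 0, node QR: Q={A} ∩ R={A} → {A} (+0)
site 0, node BQRWY: BWY={T} ∪ QR={A} → {A,T} (+1)
site 1, node BW: B={C} ∪ W={T} → {C,T} (+1)
site 1, node BWY: BW={C,T} ∩ Y={C} → {C} (+0)
site 1, node QR: Q={A} ∪ R={T} → {A,T} (+1)
site 1, node BQRWY: BWY={C} ∪ QR={A,T} → {A,C,T} (+1)
site 2, node BW: B={C} ∪ W={A} → {A,C} (+1)
site 2, node BWY: BW={A,C} ∩ Y={A} → {A} (+0)
site 2, node QR: Q={C} ∪ R={T} → {C,T} (+1)
site 2, node BQRWY: BWY={A} ∪ QR={C,T} → {A,C,T} (+1)
site 3, node BW: B={T} ∩ W={T} → {T} (+0)
site 3, node BWY: BW={T} ∩ Y={T} → {T} (+0)
site 3, node QR: Q={C} ∪ R={A} → {A,C} (+1)
site 3, node BQRWY: BWY={T} ∪ QR={A,C} → {A,C,T} (+1)
site 4, node BW: B={C} ∪ W={A} → {A,C} (+1)
site 4, node BWY: BW={A,C} ∪ Y={T} → {A,C,T} (+1)
site 4, node QR: Q={A} ∪ R={G} → {A,G} (+1)
site 4, node BQRWY: BWY={A,C,T} ∩ QR={A,G} → {A} (+0)
site 5, node BW: B={G} ∪ W={T} → {G,T} (+1)
site 5, node BWY: BW={G,T} ∩ Y={T} → {T} (+0)
site 5, node QR: Q={G} ∪ R={C} → {C,G} (+1)
site 5, node BQRWY: BWY={T} ∪ QR={C,G} → {C,G,T} (+1)
per-site changes: [2, 3, 3, 2, 3, 3]; total = 16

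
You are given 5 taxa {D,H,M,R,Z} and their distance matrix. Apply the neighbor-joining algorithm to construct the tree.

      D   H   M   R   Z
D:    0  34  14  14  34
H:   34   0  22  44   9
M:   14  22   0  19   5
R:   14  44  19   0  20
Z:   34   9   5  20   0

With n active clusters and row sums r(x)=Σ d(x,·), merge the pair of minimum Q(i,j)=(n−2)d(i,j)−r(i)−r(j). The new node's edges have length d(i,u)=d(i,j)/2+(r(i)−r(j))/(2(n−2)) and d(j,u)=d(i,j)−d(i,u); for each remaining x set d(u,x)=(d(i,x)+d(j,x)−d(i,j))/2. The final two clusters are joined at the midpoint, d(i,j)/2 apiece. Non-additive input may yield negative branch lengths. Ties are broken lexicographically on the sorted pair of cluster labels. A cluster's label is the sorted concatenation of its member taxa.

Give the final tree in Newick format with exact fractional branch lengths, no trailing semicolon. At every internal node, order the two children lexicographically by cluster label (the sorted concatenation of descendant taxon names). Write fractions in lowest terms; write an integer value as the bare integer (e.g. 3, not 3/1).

1. join D+R (d=14, Q=-151) ⇒ DR; edges |D|=41/6, |R|=43/6
  updated: d(DR,H)=32, d(DR,M)=19/2, d(DR,Z)=20
2. join DR+M (d=19/2, Q=-79) ⇒ DMR; edges |DR|=11, |M|=-3/2
  updated: d(DMR,H)=89/4, d(DMR,Z)=31/4
3. join DMR+H (d=89/4, Q=-39) ⇒ DHMR; edges |DMR|=21/2, |H|=47/4
  updated: d(DHMR,Z)=-11/4
4. join DHMR+Z (d=-11/4) ⇒ DHMRZ; edges |DHMR|=-11/8, |Z|=-11/8
final tree: ((((D:41/6,R:43/6):11,M:-3/2):21/2,H:47/4):-11/8,Z:-11/8)
total length: 43

((((D:41/6,R:43/6):11,M:-3/2):21/2,H:47/4):-11/8,Z:-11/8)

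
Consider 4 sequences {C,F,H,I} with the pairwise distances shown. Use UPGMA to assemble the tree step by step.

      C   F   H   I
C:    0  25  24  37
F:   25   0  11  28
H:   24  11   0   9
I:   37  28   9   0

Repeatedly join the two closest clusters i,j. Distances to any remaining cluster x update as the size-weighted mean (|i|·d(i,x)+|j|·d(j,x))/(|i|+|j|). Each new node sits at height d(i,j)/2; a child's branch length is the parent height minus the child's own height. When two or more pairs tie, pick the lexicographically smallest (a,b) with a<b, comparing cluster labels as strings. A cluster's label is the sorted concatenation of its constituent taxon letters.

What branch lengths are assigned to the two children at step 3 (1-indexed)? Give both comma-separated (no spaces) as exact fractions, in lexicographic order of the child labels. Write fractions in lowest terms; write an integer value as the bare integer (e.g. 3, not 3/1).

43/3,55/12

1. join H+I (d=9) ⇒ HI; edges |H|=9/2, |I|=9/2
  updated: d(C,HI)=61/2, d(F,HI)=39/2
2. join F+HI (d=39/2) ⇒ FHI; edges |F|=39/4, |HI|=21/4
  updated: d(C,FHI)=86/3
3. join C+FHI (d=86/3) ⇒ CFHI; edges |C|=43/3, |FHI|=55/12
final tree: (C:43/3,(F:39/4,(H:9/2,I:9/2):21/4):55/12)
total length: 515/12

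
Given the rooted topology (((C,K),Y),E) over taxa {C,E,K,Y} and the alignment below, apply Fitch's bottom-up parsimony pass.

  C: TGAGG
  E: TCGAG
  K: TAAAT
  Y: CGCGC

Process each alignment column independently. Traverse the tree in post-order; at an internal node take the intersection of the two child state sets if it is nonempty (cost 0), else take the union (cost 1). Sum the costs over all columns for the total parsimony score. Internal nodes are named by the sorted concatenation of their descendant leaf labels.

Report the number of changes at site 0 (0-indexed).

1

CK@0: {T} ∩ {T} = {T} (intersection, +0)
CKY@0: {T} ∪ {C} = {C,T} (union, +1)
CEKY@0: {C,T} ∩ {T} = {T} (intersection, +0)
CK@1: {G} ∪ {A} = {A,G} (union, +1)
CKY@1: {A,G} ∩ {G} = {G} (intersection, +0)
CEKY@1: {G} ∪ {C} = {C,G} (union, +1)
CK@2: {A} ∩ {A} = {A} (intersection, +0)
CKY@2: {A} ∪ {C} = {A,C} (union, +1)
CEKY@2: {A,C} ∪ {G} = {A,C,G} (union, +1)
CK@3: {G} ∪ {A} = {A,G} (union, +1)
CKY@3: {A,G} ∩ {G} = {G} (intersection, +0)
CEKY@3: {G} ∪ {A} = {A,G} (union, +1)
CK@4: {G} ∪ {T} = {G,T} (union, +1)
CKY@4: {G,T} ∪ {C} = {C,G,T} (union, +1)
CEKY@4: {C,G,T} ∩ {G} = {G} (intersection, +0)
per-site changes: [1, 2, 2, 2, 2]; total = 9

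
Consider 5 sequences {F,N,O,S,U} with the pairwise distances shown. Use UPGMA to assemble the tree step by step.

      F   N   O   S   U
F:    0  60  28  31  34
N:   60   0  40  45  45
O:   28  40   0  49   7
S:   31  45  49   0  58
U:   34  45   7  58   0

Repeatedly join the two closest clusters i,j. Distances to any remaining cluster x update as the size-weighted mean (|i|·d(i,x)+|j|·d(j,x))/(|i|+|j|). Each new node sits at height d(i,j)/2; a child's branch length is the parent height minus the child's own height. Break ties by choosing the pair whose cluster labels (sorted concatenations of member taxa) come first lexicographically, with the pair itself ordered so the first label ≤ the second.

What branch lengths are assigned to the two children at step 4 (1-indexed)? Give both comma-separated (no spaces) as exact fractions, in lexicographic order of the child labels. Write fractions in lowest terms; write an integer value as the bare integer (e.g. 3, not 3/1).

97/12,13/12

1. join O+U (d=7) ⇒ OU; edges |O|=7/2, |U|=7/2
  updated: d(F,OU)=31, d(N,OU)=85/2, d(OU,S)=107/2
2. join F+OU (d=31) ⇒ FOU; edges |F|=31/2, |OU|=12
  updated: d(FOU,N)=145/3, d(FOU,S)=46
3. join N+S (d=45) ⇒ NS; edges |N|=45/2, |S|=45/2
  updated: d(FOU,NS)=283/6
4. join FOU+NS (d=283/6) ⇒ FNOSU; edges |FOU|=97/12, |NS|=13/12
final tree: ((F:31/2,(O:7/2,U:7/2):12):97/12,(N:45/2,S:45/2):13/12)
total length: 266/3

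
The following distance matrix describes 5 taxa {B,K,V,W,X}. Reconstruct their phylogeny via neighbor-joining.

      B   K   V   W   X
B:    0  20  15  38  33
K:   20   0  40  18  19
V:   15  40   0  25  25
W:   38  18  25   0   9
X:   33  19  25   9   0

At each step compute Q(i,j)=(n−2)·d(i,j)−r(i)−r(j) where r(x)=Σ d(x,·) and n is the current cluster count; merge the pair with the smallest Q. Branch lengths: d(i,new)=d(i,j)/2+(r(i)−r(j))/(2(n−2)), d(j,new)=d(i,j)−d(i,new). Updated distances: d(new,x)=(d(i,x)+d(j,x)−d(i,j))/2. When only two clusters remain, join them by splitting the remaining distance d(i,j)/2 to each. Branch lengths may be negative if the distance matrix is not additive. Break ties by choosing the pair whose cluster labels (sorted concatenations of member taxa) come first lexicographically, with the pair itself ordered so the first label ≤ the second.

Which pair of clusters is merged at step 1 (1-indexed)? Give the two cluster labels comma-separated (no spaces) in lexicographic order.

1. join B+V (d=15, Q=-166) ⇒ BV; edges |B|=23/3, |V|=22/3
  updated: d(BV,K)=45/2, d(BV,W)=24, d(BV,X)=43/2
2. join BV+K (d=45/2, Q=-165/2) ⇒ BKV; edges |BV|=107/8, |K|=73/8
  updated: d(BKV,W)=39/4, d(BKV,X)=9
3. join BKV+W (d=39/4, Q=-111/4) ⇒ BKVW; edges |BKV|=39/8, |W|=39/8
  updated: d(BKVW,X)=33/8
4. join BKVW+X (d=33/8) ⇒ BKVWX; edges |BKVW|=33/16, |X|=33/16
final tree: ((((B:23/3,V:22/3):107/8,K:73/8):39/8,W:39/8):33/16,X:33/16)
total length: 411/8

B,V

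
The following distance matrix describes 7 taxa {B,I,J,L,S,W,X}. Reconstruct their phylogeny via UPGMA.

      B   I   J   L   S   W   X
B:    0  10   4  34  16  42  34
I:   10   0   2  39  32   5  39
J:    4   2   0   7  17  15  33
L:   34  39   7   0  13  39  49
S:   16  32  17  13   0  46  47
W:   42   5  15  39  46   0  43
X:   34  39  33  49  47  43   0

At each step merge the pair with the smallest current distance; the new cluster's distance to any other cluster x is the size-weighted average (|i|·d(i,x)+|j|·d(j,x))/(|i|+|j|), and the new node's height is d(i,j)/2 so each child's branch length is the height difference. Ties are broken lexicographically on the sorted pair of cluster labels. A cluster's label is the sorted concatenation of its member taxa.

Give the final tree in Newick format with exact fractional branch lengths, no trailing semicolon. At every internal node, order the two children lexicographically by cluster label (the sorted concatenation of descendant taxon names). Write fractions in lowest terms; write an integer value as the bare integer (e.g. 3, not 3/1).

step 1: merge (I,J) at d=2; branch lengths I→1, J→1; new cluster IJ
  updated: d(B,IJ)=7, d(IJ,L)=23, d(IJ,S)=49/2, d(IJ,W)=10, d(IJ,X)=36
step 2: merge (B,IJ) at d=7; branch lengths B→7/2, IJ→5/2; new cluster BIJ
  updated: d(BIJ,L)=80/3, d(BIJ,S)=65/3, d(BIJ,W)=62/3, d(BIJ,X)=106/3
step 3: merge (L,S) at d=13; branch lengths L→13/2, S→13/2; new cluster LS
  updated: d(BIJ,LS)=145/6, d(LS,W)=85/2, d(LS,X)=48
step 4: merge (BIJ,W) at d=62/3; branch lengths BIJ→41/6, W→31/3; new cluster BIJW
  updated: d(BIJW,LS)=115/4, d(BIJW,X)=149/4
step 5: merge (BIJW,LS) at d=115/4; branch lengths BIJW→97/24, LS→63/8; new cluster BIJLSW
  updated: d(BIJLSW,X)=245/6
step 6: merge (BIJLSW,X) at d=245/6; branch lengths BIJLSW→145/24, X→245/12; new cluster BIJLSWX
final tree: ((((B:7/2,(I:1,J:1):5/2):41/6,W:31/3):97/24,(L:13/2,S:13/2):63/8):145/24,X:245/12)
total length: 1837/24

((((B:7/2,(I:1,J:1):5/2):41/6,W:31/3):97/24,(L:13/2,S:13/2):63/8):145/24,X:245/12)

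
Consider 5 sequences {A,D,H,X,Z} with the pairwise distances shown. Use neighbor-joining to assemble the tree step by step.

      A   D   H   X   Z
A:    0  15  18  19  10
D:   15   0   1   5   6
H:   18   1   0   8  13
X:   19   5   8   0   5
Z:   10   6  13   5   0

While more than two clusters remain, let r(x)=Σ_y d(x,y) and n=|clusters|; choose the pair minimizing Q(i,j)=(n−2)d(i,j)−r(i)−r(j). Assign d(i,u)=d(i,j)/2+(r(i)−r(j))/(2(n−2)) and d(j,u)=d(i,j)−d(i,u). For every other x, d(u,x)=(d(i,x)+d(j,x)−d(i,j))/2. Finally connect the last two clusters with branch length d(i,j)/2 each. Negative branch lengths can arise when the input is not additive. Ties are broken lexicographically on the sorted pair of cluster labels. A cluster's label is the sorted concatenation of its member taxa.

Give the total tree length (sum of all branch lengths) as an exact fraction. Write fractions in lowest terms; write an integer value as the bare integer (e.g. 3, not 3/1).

85/4

step 1: merge (A,Z) at d=10, Q=-66; branch lengths A→29/3, Z→1/3; new cluster AZ
  updated: d(AZ,D)=11/2, d(AZ,H)=21/2, d(AZ,X)=7
step 2: merge (AZ,X) at d=7, Q=-29; branch lengths AZ→17/4, X→11/4; new cluster AXZ
  updated: d(AXZ,D)=7/4, d(AXZ,H)=23/4
step 3: merge (AXZ,D) at d=7/4, Q=-17/2; branch lengths AXZ→13/4, D→-3/2; new cluster ADXZ
  updated: d(ADXZ,H)=5/2
step 4: merge (ADXZ,H) at d=5/2; branch lengths ADXZ→5/4, H→5/4; new cluster ADHXZ
final tree: ((((A:29/3,Z:1/3):17/4,X:11/4):13/4,D:-3/2):5/4,H:5/4)
total length: 85/4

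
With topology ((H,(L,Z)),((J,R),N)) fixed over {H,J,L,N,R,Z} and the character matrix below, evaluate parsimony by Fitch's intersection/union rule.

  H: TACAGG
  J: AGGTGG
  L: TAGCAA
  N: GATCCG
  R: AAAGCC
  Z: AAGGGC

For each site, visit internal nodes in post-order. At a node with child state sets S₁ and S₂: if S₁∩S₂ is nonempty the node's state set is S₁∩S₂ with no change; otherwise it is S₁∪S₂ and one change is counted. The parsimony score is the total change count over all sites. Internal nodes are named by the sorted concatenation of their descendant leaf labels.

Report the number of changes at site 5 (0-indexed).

3

site 0, node LZ: L={T} ∪ Z={A} → {A,T} (+1)
site 0, node HLZ: H={T} ∩ LZ={A,T} → {T} (+0)
site 0, node JR: J={A} ∩ R={A} → {A} (+0)
site 0, node JNR: JR={A} ∪ N={G} → {A,G} (+1)
site 0, node HJLNRZ: HLZ={T} ∪ JNR={A,G} → {A,G,T} (+1)
site 1, node LZ: L={A} ∩ Z={A} → {A} (+0)
site 1, node HLZ: H={A} ∩ LZ={A} → {A} (+0)
site 1, node JR: J={G} ∪ R={A} → {A,G} (+1)
site 1, node JNR: JR={A,G} ∩ N={A} → {A} (+0)
site 1, node HJLNRZ: HLZ={A} ∩ JNR={A} → {A} (+0)
site 2, node LZ: L={G} ∩ Z={G} → {G} (+0)
site 2, node HLZ: H={C} ∪ LZ={G} → {C,G} (+1)
site 2, node JR: J={G} ∪ R={A} → {A,G} (+1)
site 2, node JNR: JR={A,G} ∪ N={T} → {A,G,T} (+1)
site 2, node HJLNRZ: HLZ={C,G} ∩ JNR={A,G,T} → {G} (+0)
site 3, node LZ: L={C} ∪ Z={G} → {C,G} (+1)
site 3, node HLZ: H={A} ∪ LZ={C,G} → {A,C,G} (+1)
site 3, node JR: J={T} ∪ R={G} → {G,T} (+1)
site 3, node JNR: JR={G,T} ∪ N={C} → {C,G,T} (+1)
site 3, node HJLNRZ: HLZ={A,C,G} ∩ JNR={C,G,T} → {C,G} (+0)
site 4, node LZ: L={A} ∪ Z={G} → {A,G} (+1)
site 4, node HLZ: H={G} ∩ LZ={A,G} → {G} (+0)
site 4, node JR: J={G} ∪ R={C} → {C,G} (+1)
site 4, node JNR: JR={C,G} ∩ N={C} → {C} (+0)
site 4, node HJLNRZ: HLZ={G} ∪ JNR={C} → {C,G} (+1)
site 5, node LZ: L={A} ∪ Z={C} → {A,C} (+1)
site 5, node HLZ: H={G} ∪ LZ={A,C} → {A,C,G} (+1)
site 5, node JR: J={G} ∪ R={C} → {C,G} (+1)
site 5, node JNR: JR={C,G} ∩ N={G} → {G} (+0)
site 5, node HJLNRZ: HLZ={A,C,G} ∩ JNR={G} → {G} (+0)
per-site changes: [3, 1, 3, 4, 3, 3]; total = 17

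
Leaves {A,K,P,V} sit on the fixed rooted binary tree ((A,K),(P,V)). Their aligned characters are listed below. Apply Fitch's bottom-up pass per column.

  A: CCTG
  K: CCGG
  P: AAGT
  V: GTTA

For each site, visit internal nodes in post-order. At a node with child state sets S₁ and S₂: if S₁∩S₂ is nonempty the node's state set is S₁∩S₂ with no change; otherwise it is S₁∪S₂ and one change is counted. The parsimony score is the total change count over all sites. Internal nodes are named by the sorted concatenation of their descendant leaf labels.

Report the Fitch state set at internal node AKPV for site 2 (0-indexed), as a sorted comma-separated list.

G,T

AK@0: {C} ∩ {C} = {C} (intersection, +0)
PV@0: {A} ∪ {G} = {A,G} (union, +1)
AKPV@0: {C} ∪ {A,G} = {A,C,G} (union, +1)
AK@1: {C} ∩ {C} = {C} (intersection, +0)
PV@1: {A} ∪ {T} = {A,T} (union, +1)
AKPV@1: {C} ∪ {A,T} = {A,C,T} (union, +1)
AK@2: {T} ∪ {G} = {G,T} (union, +1)
PV@2: {G} ∪ {T} = {G,T} (union, +1)
AKPV@2: {G,T} ∩ {G,T} = {G,T} (intersection, +0)
AK@3: {G} ∩ {G} = {G} (intersection, +0)
PV@3: {T} ∪ {A} = {A,T} (union, +1)
AKPV@3: {G} ∪ {A,T} = {A,G,T} (union, +1)
per-site changes: [2, 2, 2, 2]; total = 8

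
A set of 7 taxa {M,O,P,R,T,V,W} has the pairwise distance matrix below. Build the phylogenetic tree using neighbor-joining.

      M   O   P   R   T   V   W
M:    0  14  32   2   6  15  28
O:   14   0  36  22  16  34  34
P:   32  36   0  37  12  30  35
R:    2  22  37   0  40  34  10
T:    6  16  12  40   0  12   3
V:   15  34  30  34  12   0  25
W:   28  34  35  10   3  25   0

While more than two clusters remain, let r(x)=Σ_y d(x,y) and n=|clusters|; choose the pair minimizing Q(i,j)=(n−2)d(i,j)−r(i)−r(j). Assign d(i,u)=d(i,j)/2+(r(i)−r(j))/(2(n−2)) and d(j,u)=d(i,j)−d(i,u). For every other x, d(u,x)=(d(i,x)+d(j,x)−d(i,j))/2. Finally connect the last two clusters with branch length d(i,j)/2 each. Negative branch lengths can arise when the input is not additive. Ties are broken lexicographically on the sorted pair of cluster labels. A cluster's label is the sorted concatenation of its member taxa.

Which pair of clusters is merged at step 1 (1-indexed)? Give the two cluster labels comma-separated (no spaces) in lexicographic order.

M,R

1. join M+R (d=2, Q=-232) ⇒ MR; edges |M|=-19/5, |R|=29/5
  updated: d(MR,O)=17, d(MR,P)=67/2, d(MR,T)=22, d(MR,V)=47/2, d(MR,W)=18
2. join MR+O (d=17, Q=-183) ⇒ MOR; edges |MR|=45/8, |O|=91/8
  updated: d(MOR,P)=105/4, d(MOR,T)=21/2, d(MOR,V)=81/4, d(MOR,W)=35/2
3. join T+W (d=3, Q=-109) ⇒ TW; edges |T|=-17/3, |W|=26/3
  updated: d(MOR,TW)=25/2, d(P,TW)=22, d(TW,V)=17
4. join MOR+V (d=81/4, Q=-343/4) ⇒ MORV; edges |MOR|=129/16, |V|=195/16
  updated: d(MORV,P)=18, d(MORV,TW)=37/8
5. join MORV+P (d=18, Q=-357/8) ⇒ MOPRV; edges |MORV|=5/16, |P|=283/16
  updated: d(MOPRV,TW)=69/16
6. join MOPRV+TW (d=69/16) ⇒ MOPRTVW; edges |MOPRV|=69/32, |TW|=69/32
final tree: (((((M:-19/5,R:29/5):45/8,O:91/8):129/16,V:195/16):5/16,P:283/16):69/32,(T:-17/3,W:26/3):69/32)
total length: 1033/16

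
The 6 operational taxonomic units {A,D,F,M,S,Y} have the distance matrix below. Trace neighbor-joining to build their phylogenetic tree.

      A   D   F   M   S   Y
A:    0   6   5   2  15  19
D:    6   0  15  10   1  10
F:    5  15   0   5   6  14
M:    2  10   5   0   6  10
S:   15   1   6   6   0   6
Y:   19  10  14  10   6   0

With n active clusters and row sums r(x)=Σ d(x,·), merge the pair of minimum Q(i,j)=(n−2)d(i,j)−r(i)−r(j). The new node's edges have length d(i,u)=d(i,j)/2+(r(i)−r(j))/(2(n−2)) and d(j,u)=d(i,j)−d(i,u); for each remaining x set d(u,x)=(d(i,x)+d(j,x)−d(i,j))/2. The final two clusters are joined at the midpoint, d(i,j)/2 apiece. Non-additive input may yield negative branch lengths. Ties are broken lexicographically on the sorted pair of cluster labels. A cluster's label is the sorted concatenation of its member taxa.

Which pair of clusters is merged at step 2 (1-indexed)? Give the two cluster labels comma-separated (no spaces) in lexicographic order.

1. join A+F (d=5, Q=-72) ⇒ AF; edges |A|=11/4, |F|=9/4
  updated: d(AF,D)=8, d(AF,M)=1, d(AF,S)=8, d(AF,Y)=14
2. join AF+M (d=1, Q=-55) ⇒ AFM; edges |AF|=7/6, |M|=-1/6
  updated: d(AFM,D)=17/2, d(AFM,S)=13/2, d(AFM,Y)=23/2
3. join AFM+Y (d=23/2, Q=-31) ⇒ AFMY; edges |AFM|=11/2, |Y|=6
  updated: d(AFMY,D)=7/2, d(AFMY,S)=1/2
4. join AFMY+D (d=7/2, Q=-5) ⇒ ADFMY; edges |AFMY|=3/2, |D|=2
  updated: d(ADFMY,S)=-1
5. join ADFMY+S (d=-1) ⇒ ADFMSY; edges |ADFMY|=-1/2, |S|=-1/2
final tree: (((((A:11/4,F:9/4):7/6,M:-1/6):11/2,Y:6):3/2,D:2):-1/2,S:-1/2)
total length: 20

AF,M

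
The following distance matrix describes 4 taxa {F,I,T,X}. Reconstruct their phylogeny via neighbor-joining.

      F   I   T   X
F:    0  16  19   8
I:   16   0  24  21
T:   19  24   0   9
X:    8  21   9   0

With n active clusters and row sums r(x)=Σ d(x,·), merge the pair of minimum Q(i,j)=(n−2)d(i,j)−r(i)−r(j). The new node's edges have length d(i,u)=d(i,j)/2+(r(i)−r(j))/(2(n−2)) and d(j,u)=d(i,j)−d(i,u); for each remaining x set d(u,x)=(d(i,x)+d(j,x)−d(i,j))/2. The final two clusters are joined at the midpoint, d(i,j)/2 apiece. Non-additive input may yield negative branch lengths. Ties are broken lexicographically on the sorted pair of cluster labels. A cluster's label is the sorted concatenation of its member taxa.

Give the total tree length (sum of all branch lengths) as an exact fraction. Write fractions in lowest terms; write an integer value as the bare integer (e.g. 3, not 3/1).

61/2

step 1: merge (F,I) at d=16, Q=-72; branch lengths F→7/2, I→25/2; new cluster FI
  updated: d(FI,T)=27/2, d(FI,X)=13/2
step 2: merge (FI,T) at d=27/2, Q=-29; branch lengths FI→11/2, T→8; new cluster FIT
  updated: d(FIT,X)=1
step 3: merge (FIT,X) at d=1; branch lengths FIT→1/2, X→1/2; new cluster FITX
final tree: (((F:7/2,I:25/2):11/2,T:8):1/2,X:1/2)
total length: 61/2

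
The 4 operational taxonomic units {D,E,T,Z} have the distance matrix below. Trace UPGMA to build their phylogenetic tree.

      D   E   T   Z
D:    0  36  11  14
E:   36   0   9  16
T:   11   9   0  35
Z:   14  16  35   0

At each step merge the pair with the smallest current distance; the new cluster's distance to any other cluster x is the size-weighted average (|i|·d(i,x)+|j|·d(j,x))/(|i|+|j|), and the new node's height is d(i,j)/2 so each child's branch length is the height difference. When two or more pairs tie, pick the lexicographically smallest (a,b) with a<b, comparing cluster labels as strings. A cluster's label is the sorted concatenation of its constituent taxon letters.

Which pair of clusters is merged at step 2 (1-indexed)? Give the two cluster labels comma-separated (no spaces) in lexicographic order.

iteration 1: select E,T (d=9); attach at lengths (9/2, 9/2); label the merged cluster ET
  updated: d(D,ET)=47/2, d(ET,Z)=51/2
iteration 2: select D,Z (d=14); attach at lengths (7, 7); label the merged cluster DZ
  updated: d(DZ,ET)=49/2
iteration 3: select DZ,ET (d=49/2); attach at lengths (21/4, 31/4); label the merged cluster DETZ
final tree: ((D:7,Z:7):21/4,(E:9/2,T:9/2):31/4)
total length: 36

D,Z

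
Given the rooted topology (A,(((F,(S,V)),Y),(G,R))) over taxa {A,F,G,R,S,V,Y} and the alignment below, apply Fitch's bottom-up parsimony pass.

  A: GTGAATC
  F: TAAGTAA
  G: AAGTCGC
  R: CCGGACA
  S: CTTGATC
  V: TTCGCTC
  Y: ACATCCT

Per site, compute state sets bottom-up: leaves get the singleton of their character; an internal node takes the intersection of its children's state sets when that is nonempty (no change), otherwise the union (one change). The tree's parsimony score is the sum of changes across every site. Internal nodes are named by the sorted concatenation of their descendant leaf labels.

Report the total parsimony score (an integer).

25

SV@0: {C} ∪ {T} = {C,T} (union, +1)
FSV@0: {T} ∩ {C,T} = {T} (intersection, +0)
FSVY@0: {T} ∪ {A} = {A,T} (union, +1)
GR@0: {A} ∪ {C} = {A,C} (union, +1)
FGRSVY@0: {A,T} ∩ {A,C} = {A} (intersection, +0)
AFGRSVY@0: {G} ∪ {A} = {A,G} (union, +1)
SV@1: {T} ∩ {T} = {T} (intersection, +0)
FSV@1: {A} ∪ {T} = {A,T} (union, +1)
FSVY@1: {A,T} ∪ {C} = {A,C,T} (union, +1)
GR@1: {A} ∪ {C} = {A,C} (union, +1)
FGRSVY@1: {A,C,T} ∩ {A,C} = {A,C} (intersection, +0)
AFGRSVY@1: {T} ∪ {A,C} = {A,C,T} (union, +1)
SV@2: {T} ∪ {C} = {C,T} (union, +1)
FSV@2: {A} ∪ {C,T} = {A,C,T} (union, +1)
FSVY@2: {A,C,T} ∩ {A} = {A} (intersection, +0)
GR@2: {G} ∩ {G} = {G} (intersection, +0)
FGRSVY@2: {A} ∪ {G} = {A,G} (union, +1)
AFGRSVY@2: {G} ∩ {A,G} = {G} (intersection, +0)
SV@3: {G} ∩ {G} = {G} (intersection, +0)
FSV@3: {G} ∩ {G} = {G} (intersection, +0)
FSVY@3: {G} ∪ {T} = {G,T} (union, +1)
GR@3: {T} ∪ {G} = {G,T} (union, +1)
FGRSVY@3: {G,T} ∩ {G,T} = {G,T} (intersection, +0)
AFGRSVY@3: {A} ∪ {G,T} = {A,G,T} (union, +1)
SV@4: {A} ∪ {C} = {A,C} (union, +1)
FSV@4: {T} ∪ {A,C} = {A,C,T} (union, +1)
FSVY@4: {A,C,T} ∩ {C} = {C} (intersection, +0)
GR@4: {C} ∪ {A} = {A,C} (union, +1)
FGRSVY@4: {C} ∩ {A,C} = {C} (intersection, +0)
AFGRSVY@4: {A} ∪ {C} = {A,C} (union, +1)
SV@5: {T} ∩ {T} = {T} (intersection, +0)
FSV@5: {A} ∪ {T} = {A,T} (union, +1)
FSVY@5: {A,T} ∪ {C} = {A,C,T} (union, +1)
GR@5: {G} ∪ {C} = {C,G} (union, +1)
FGRSVY@5: {A,C,T} ∩ {C,G} = {C} (intersection, +0)
AFGRSVY@5: {T} ∪ {C} = {C,T} (union, +1)
SV@6: {C} ∩ {C} = {C} (intersection, +0)
FSV@6: {A} ∪ {C} = {A,C} (union, +1)
FSVY@6: {A,C} ∪ {T} = {A,C,T} (union, +1)
GR@6: {C} ∪ {A} = {A,C} (union, +1)
FGRSVY@6: {A,C,T} ∩ {A,C} = {A,C} (intersection, +0)
AFGRSVY@6: {C} ∩ {A,C} = {C} (intersection, +0)
per-site changes: [4, 4, 3, 3, 4, 4, 3]; total = 25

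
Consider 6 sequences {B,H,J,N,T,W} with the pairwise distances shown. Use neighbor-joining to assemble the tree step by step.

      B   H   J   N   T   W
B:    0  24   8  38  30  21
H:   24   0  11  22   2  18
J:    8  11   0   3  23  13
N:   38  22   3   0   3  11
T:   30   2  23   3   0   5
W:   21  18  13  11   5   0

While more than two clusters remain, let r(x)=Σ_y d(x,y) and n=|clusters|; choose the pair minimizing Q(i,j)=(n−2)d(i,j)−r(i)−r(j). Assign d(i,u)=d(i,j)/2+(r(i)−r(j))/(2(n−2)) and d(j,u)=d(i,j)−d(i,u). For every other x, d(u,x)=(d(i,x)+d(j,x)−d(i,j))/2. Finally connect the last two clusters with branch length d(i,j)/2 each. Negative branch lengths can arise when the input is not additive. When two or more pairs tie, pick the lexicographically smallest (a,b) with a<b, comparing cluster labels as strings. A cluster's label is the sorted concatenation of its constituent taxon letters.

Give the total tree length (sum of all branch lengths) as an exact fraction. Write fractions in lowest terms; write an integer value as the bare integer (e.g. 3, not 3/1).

step 1: merge (B,J) at d=8, Q=-147; branch lengths B→95/8, J→-31/8; new cluster BJ
  updated: d(BJ,H)=27/2, d(BJ,N)=33/2, d(BJ,T)=45/2, d(BJ,W)=13
step 2: merge (H,T) at d=2, Q=-82; branch lengths H→29/6, T→-17/6; new cluster HT
  updated: d(BJ,HT)=17, d(HT,N)=23/2, d(HT,W)=21/2
step 3: merge (BJ,W) at d=13, Q=-55; branch lengths BJ→19/2, W→7/2; new cluster BJW
  updated: d(BJW,HT)=29/4, d(BJW,N)=29/4
step 4: merge (BJW,HT) at d=29/4, Q=-26; branch lengths BJW→3/2, HT→23/4; new cluster BHJTW
  updated: d(BHJTW,N)=23/4
step 5: merge (BHJTW,N) at d=23/4; branch lengths BHJTW→23/8, N→23/8; new cluster BHJNTW
final tree: ((((B:95/8,J:-31/8):19/2,W:7/2):3/2,(H:29/6,T:-17/6):23/4):23/8,N:23/8)
total length: 36

36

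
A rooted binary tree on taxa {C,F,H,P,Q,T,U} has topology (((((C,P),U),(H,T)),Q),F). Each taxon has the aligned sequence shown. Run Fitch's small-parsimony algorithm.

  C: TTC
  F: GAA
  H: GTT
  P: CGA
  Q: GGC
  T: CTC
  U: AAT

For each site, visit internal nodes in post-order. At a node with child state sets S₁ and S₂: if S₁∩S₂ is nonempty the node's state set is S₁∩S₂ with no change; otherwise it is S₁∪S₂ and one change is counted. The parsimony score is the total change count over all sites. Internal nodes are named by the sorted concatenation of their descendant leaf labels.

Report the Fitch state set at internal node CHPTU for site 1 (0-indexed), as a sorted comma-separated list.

CP@0: {T} ∪ {C} = {C,T} (union, +1)
CPU@0: {C,T} ∪ {A} = {A,C,T} (union, +1)
HT@0: {G} ∪ {C} = {C,G} (union, +1)
CHPTU@0: {A,C,T} ∩ {C,G} = {C} (intersection, +0)
CHPQTU@0: {C} ∪ {G} = {C,G} (union, +1)
CFHPQTU@0: {C,G} ∩ {G} = {G} (intersection, +0)
CP@1: {T} ∪ {G} = {G,T} (union, +1)
CPU@1: {G,T} ∪ {A} = {A,G,T} (union, +1)
HT@1: {T} ∩ {T} = {T} (intersection, +0)
CHPTU@1: {A,G,T} ∩ {T} = {T} (intersection, +0)
CHPQTU@1: {T} ∪ {G} = {G,T} (union, +1)
CFHPQTU@1: {G,T} ∪ {A} = {A,G,T} (union, +1)
CP@2: {C} ∪ {A} = {A,C} (union, +1)
CPU@2: {A,C} ∪ {T} = {A,C,T} (union, +1)
HT@2: {T} ∪ {C} = {C,T} (union, +1)
CHPTU@2: {A,C,T} ∩ {C,T} = {C,T} (intersection, +0)
CHPQTU@2: {C,T} ∩ {C} = {C} (intersection, +0)
CFHPQTU@2: {C} ∪ {A} = {A,C} (union, +1)
per-site changes: [4, 4, 4]; total = 12

T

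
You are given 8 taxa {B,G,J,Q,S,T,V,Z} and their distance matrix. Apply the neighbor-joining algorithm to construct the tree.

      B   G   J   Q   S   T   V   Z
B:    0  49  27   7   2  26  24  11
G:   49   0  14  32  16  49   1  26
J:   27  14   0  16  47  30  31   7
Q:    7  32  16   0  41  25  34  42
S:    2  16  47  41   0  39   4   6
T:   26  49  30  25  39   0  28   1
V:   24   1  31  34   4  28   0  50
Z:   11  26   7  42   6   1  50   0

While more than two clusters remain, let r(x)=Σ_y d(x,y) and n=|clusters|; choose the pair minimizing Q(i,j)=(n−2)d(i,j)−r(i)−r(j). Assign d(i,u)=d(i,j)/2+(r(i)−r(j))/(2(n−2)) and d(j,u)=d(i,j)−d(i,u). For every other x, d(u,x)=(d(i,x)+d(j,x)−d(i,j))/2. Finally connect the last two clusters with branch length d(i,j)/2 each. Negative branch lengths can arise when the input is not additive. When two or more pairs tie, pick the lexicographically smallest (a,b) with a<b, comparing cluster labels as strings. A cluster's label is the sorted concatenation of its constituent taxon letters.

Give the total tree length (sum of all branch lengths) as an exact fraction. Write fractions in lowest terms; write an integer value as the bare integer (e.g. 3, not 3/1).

1951/32

iteration 1: select G,V (d=1, Q=-353); attach at lengths (7/4, -3/4); label the merged cluster GV
  updated: d(B,GV)=36, d(GV,J)=22, d(GV,Q)=65/2, d(GV,S)=19/2, d(GV,T)=38, d(GV,Z)=75/2
iteration 2: select GV,S (d=19/2, Q=-545/2); attach at lengths (157/20, 33/20); label the merged cluster GSV
  updated: d(B,GSV)=57/4, d(GSV,J)=119/4, d(GSV,Q)=32, d(GSV,T)=135/4, d(GSV,Z)=17
iteration 3: select T,Z (d=1, Q=-759/4); attach at lengths (167/32, -135/32); label the merged cluster TZ
  updated: d(B,TZ)=18, d(GSV,TZ)=199/8, d(J,TZ)=18, d(Q,TZ)=33
iteration 4: select B,Q (d=7, Q=-533/4); attach at lengths (-1/8, 57/8); label the merged cluster BQ
  updated: d(BQ,GSV)=157/8, d(BQ,J)=18, d(BQ,TZ)=22
iteration 5: select BQ,GSV (d=157/8, Q=-757/8); attach at lengths (197/32, 431/32); label the merged cluster BGQSV
  updated: d(BGQSV,J)=225/16, d(BGQSV,TZ)=109/8
iteration 6: select BGQSV,J (d=225/16, Q=-731/16); attach at lengths (155/32, 295/32); label the merged cluster BGJQSV
  updated: d(BGJQSV,TZ)=281/32
iteration 7: select BGJQSV,TZ (d=281/32); attach at lengths (281/64, 281/64); label the merged cluster BGJQSTVZ
final tree: ((((B:-1/8,Q:57/8):197/32,((G:7/4,V:-3/4):157/20,S:33/20):431/32):155/32,J:295/32):281/64,(T:167/32,Z:-135/32):281/64)
total length: 1951/32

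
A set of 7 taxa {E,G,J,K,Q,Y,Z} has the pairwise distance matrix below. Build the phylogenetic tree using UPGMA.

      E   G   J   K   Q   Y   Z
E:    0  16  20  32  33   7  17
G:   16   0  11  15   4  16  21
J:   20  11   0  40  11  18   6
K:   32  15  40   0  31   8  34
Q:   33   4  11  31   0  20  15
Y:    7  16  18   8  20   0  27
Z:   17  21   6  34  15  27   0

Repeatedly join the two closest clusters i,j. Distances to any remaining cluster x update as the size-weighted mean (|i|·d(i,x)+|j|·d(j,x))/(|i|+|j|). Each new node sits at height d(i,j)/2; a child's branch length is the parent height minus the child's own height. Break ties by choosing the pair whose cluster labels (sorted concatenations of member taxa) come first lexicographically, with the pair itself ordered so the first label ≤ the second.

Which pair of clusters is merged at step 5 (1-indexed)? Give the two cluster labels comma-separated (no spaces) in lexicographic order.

EY,K

iteration 1: select G,Q (d=4); attach at lengths (2, 2); label the merged cluster GQ
  updated: d(E,GQ)=49/2, d(GQ,J)=11, d(GQ,K)=23, d(GQ,Y)=18, d(GQ,Z)=18
iteration 2: select J,Z (d=6); attach at lengths (3, 3); label the merged cluster JZ
  updated: d(E,JZ)=37/2, d(GQ,JZ)=29/2, d(JZ,K)=37, d(JZ,Y)=45/2
iteration 3: select E,Y (d=7); attach at lengths (7/2, 7/2); label the merged cluster EY
  updated: d(EY,GQ)=85/4, d(EY,JZ)=41/2, d(EY,K)=20
iteration 4: select GQ,JZ (d=29/2); attach at lengths (21/4, 17/4); label the merged cluster GJQZ
  updated: d(EY,GJQZ)=167/8, d(GJQZ,K)=30
iteration 5: select EY,K (d=20); attach at lengths (13/2, 10); label the merged cluster EKY
  updated: d(EKY,GJQZ)=287/12
iteration 6: select EKY,GJQZ (d=287/12); attach at lengths (47/24, 113/24); label the merged cluster EGJKQYZ
final tree: (((E:7/2,Y:7/2):13/2,K:10):47/24,((G:2,Q:2):21/4,(J:3,Z:3):17/4):113/24)
total length: 149/3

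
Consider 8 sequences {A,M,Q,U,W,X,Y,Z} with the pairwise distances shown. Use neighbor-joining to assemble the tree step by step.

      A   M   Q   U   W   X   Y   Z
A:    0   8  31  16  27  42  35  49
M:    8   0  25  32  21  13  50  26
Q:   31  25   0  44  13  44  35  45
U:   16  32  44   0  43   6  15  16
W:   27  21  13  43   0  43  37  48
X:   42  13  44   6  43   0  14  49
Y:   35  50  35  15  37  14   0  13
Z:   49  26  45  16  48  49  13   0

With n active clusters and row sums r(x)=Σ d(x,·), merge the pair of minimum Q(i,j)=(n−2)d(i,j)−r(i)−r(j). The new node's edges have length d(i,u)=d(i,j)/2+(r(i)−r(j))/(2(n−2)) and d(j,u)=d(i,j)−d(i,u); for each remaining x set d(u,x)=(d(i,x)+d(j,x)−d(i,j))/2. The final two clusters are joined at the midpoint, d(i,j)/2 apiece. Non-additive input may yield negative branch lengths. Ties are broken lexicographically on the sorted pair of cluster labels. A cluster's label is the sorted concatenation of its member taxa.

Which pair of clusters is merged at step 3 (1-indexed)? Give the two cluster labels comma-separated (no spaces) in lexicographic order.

U,X

step 1: merge (Q,W) at d=13, Q=-391; branch lengths Q→83/12, W→73/12; new cluster QW
  updated: d(A,QW)=45/2, d(M,QW)=33/2, d(QW,U)=37, d(QW,X)=37, d(QW,Y)=59/2, d(QW,Z)=40
step 2: merge (Y,Z) at d=13, Q=-569/2; branch lengths Y→57/20, Z→203/20; new cluster YZ
  updated: d(A,YZ)=71/2, d(M,YZ)=63/2, d(QW,YZ)=113/4, d(U,YZ)=9, d(X,YZ)=25
step 3: merge (U,X) at d=6, Q=-199; branch lengths U→1/8, X→47/8; new cluster UX
  updated: d(A,UX)=26, d(M,UX)=39/2, d(QW,UX)=34, d(UX,YZ)=14
step 4: merge (UX,YZ) at d=14, Q=-643/4; branch lengths UX→35/8, YZ→77/8; new cluster UXYZ
  updated: d(A,UXYZ)=95/4, d(M,UXYZ)=37/2, d(QW,UXYZ)=193/8
step 5: merge (A,M) at d=8, Q=-325/4; branch lengths A→109/16, M→19/16; new cluster AM
  updated: d(AM,QW)=31/2, d(AM,UXYZ)=137/8
step 6: merge (AM,QW) at d=31/2, Q=-227/4; branch lengths AM→17/4, QW→45/4; new cluster AMQW
  updated: d(AMQW,UXYZ)=103/8
step 7: merge (AMQW,UXYZ) at d=103/8; branch lengths AMQW→103/16, UXYZ→103/16; new cluster AMQUWXYZ
final tree: (((A:109/16,M:19/16):17/4,(Q:83/12,W:73/12):45/4):103/16,((U:1/8,X:47/8):35/8,(Y:57/20,Z:203/20):77/8):103/16)
total length: 659/8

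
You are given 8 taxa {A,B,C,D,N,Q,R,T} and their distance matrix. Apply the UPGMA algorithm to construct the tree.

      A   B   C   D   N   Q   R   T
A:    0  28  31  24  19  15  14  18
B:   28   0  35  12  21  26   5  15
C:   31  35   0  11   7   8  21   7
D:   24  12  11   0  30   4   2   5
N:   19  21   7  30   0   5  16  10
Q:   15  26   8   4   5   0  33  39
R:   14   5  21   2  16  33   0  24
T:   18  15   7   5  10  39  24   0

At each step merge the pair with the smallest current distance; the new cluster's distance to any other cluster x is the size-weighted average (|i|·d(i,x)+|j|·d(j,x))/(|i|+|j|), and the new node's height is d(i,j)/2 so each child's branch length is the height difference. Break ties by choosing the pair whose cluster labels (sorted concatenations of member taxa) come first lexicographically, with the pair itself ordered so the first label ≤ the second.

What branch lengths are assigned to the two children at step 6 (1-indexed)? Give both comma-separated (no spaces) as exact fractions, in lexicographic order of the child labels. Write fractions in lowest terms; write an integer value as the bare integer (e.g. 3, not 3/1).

139/24,49/24

iteration 1: select D,R (d=2); attach at lengths (1, 1); label the merged cluster DR
  updated: d(A,DR)=19, d(B,DR)=17/2, d(C,DR)=16, d(DR,N)=23, d(DR,Q)=37/2, d(DR,T)=29/2
iteration 2: select N,Q (d=5); attach at lengths (5/2, 5/2); label the merged cluster NQ
  updated: d(A,NQ)=17, d(B,NQ)=47/2, d(C,NQ)=15/2, d(DR,NQ)=83/4, d(NQ,T)=49/2
iteration 3: select C,T (d=7); attach at lengths (7/2, 7/2); label the merged cluster CT
  updated: d(A,CT)=49/2, d(B,CT)=25, d(CT,DR)=61/4, d(CT,NQ)=16
iteration 4: select B,DR (d=17/2); attach at lengths (17/4, 13/4); label the merged cluster BDR
  updated: d(A,BDR)=22, d(BDR,CT)=37/2, d(BDR,NQ)=65/3
iteration 5: select CT,NQ (d=16); attach at lengths (9/2, 11/2); label the merged cluster CNQT
  updated: d(A,CNQT)=83/4, d(BDR,CNQT)=241/12
iteration 6: select BDR,CNQT (d=241/12); attach at lengths (139/24, 49/24); label the merged cluster BCDNQRT
  updated: d(A,BCDNQRT)=149/7
iteration 7: select A,BCDNQRT (d=149/7); attach at lengths (149/14, 101/168); label the merged cluster ABCDNQRT
final tree: (A:149/14,((B:17/4,(D:1,R:1):13/4):139/24,((C:7/2,T:7/2):9/2,(N:5/2,Q:5/2):11/2):49/24):101/168)
total length: 8497/168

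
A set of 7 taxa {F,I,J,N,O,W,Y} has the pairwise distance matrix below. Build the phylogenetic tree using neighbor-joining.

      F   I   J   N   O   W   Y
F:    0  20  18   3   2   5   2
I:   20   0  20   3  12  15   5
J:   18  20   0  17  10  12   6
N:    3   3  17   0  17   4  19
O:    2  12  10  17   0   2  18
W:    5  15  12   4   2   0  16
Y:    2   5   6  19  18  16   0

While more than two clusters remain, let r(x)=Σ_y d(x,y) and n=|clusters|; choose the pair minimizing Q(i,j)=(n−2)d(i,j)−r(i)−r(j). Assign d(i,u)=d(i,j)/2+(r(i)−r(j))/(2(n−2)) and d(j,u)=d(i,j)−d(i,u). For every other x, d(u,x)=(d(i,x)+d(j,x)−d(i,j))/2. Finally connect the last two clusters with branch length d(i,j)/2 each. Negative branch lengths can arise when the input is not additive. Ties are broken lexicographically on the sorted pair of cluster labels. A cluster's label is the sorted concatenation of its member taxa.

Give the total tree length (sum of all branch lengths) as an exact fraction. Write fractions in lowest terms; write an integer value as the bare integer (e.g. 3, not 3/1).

107/4

step 1: merge (I,N) at d=3, Q=-123; branch lengths I→27/10, N→3/10; new cluster IN
  updated: d(F,IN)=10, d(IN,J)=17, d(IN,O)=13, d(IN,W)=8, d(IN,Y)=21/2
step 2: merge (J,Y) at d=6, Q=-183/2; branch lengths J→69/16, Y→27/16; new cluster JY
  updated: d(F,JY)=7, d(IN,JY)=43/4, d(JY,O)=11, d(JY,W)=11
step 3: merge (IN,JY) at d=43/4, Q=-197/4; branch lengths IN→137/24, JY→121/24; new cluster IJNY
  updated: d(F,IJNY)=25/8, d(IJNY,O)=53/8, d(IJNY,W)=33/8
step 4: merge (F,IJNY) at d=25/8, Q=-71/4; branch lengths F→5/8, IJNY→5/2; new cluster FIJNY
  updated: d(FIJNY,O)=11/4, d(FIJNY,W)=3
step 5: merge (FIJNY,O) at d=11/4, Q=-31/4; branch lengths FIJNY→15/8, O→7/8; new cluster FIJNOY
  updated: d(FIJNOY,W)=9/8
step 6: merge (FIJNOY,W) at d=9/8; branch lengths FIJNOY→9/16, W→9/16; new cluster FIJNOWY
final tree: (((F:5/8,((I:27/10,N:3/10):137/24,(J:69/16,Y:27/16):121/24):5/2):15/8,O:7/8):9/16,W:9/16)
total length: 107/4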